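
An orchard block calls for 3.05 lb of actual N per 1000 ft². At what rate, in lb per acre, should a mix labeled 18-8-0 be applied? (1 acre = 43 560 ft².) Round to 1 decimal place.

738.1 lb of product per acre

Product per 1000 ft² = 3.05 / 18% = 16.9444 lb.
Convert to per acre: 16.9444 × 43.56 = 738.1 lb.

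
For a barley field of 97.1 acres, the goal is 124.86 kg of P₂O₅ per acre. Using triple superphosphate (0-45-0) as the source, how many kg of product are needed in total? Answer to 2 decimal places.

26942.01 kg

Product per acre = 124.86 / 45% = 277.467 kg.
Total product = 277.467 × 97.1 = 26942.013 kg.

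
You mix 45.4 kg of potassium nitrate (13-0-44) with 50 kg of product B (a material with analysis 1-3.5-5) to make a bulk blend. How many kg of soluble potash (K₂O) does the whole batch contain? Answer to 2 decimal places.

K₂O mass = 44%×45.4 + 5%×50 = 22.476 kg.

22.48 kg K₂O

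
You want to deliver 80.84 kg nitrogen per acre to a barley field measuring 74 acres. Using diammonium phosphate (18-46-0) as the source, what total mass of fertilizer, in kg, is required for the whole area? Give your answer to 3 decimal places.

Product per acre = 80.84 / 18% = 449.111 kg.
Total product = 449.111 × 74 = 33234.2222 kg.

33234.222 kg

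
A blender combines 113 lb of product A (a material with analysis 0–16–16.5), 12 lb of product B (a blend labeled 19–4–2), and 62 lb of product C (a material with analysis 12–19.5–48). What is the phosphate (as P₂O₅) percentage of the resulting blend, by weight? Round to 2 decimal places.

16.39% P₂O₅

Total mass = 113 + 12 + 62 = 187 lb.
P₂O₅ mass = 16%×113 + 4%×12 + 19.5%×62 = 30.65 lb.
% P₂O₅ = 30.65 / 187 = 16.3904%.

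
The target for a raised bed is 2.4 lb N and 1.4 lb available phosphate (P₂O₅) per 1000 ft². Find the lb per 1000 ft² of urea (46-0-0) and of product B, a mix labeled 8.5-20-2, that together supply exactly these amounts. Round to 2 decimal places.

3.92 lb urea, 7.00 lb product B

With a, b = lb per 1000 ft² of urea and product B:
N: 0.46·a + 0.085·b = 2.4
P₂O₅: 0·a + 0.2·b = 1.4
Solving simultaneously: a = 3.92391, b = 7.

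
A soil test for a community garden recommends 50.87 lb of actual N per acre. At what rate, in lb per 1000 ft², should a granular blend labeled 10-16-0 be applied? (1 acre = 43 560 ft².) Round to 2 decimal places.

11.68 lb of product per thousand sq ft

Product per acre = 50.87 / 10% = 508.7 lb.
Convert to per 1000 ft²: 508.7 × 0.0229568 = 11.6781 lb.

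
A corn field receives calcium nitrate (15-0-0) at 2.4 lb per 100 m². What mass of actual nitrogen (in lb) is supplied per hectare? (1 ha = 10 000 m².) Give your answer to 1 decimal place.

nitrogen per 100 m² = 2.4 × 15% = 0.36 lb.
Convert to per hectare: 0.36 × 100 = 36 lb.

36.0 lb N per hectare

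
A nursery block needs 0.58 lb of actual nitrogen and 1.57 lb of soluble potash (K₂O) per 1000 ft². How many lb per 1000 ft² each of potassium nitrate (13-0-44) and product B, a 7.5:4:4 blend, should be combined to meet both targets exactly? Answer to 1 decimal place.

3.4 lb potassium nitrate, 1.8 lb product B

With a, b = lb per 1000 ft² of potassium nitrate and product B:
N: 0.13·a + 0.075·b = 0.58
K₂O: 0.44·a + 0.04·b = 1.57
Solving simultaneously: a = 3.40108, b = 1.83813.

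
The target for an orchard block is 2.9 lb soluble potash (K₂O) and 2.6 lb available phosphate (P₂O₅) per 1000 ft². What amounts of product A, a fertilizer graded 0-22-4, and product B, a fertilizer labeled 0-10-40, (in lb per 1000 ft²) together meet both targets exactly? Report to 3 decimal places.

8.929 lb product A, 6.357 lb product B

Let a = lb of product A, b = lb of product B (per 1000 ft²).
K₂O: 0.04·a + 0.4·b = 2.9
P₂O₅: 0.22·a + 0.1·b = 2.6
Solving simultaneously: a = 8.92857, b = 6.35714.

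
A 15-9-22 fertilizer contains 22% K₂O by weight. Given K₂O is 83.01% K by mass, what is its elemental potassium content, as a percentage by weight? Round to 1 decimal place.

18.3% K

%K = 22 × 0.8301 = 18.2622%.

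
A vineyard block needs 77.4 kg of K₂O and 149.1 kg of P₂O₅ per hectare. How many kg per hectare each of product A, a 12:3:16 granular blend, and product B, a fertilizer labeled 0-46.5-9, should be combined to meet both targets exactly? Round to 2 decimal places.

Per-hectare balance (a = product A, b = product B):
K₂O: 0.16·a + 0.09·b = 77.4
P₂O₅: 0.03·a + 0.465·b = 149.1
From row1: a = (77.4 − 0.09·b) / 0.16.
Into row2: 0.03·(77.4 − 0.09·b)/0.16 + 0.465·b = 149.1 → b = 300.3347, a = 314.812.

314.81 kg product A, 300.33 kg product B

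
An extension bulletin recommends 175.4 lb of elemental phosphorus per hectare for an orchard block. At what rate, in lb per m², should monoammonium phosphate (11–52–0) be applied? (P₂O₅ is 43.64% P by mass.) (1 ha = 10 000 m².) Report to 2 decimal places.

0.08 lb of product per sq m

As P₂O₅: 175.4 / 0.4364 = 401.925 lb per hectare.
Product per hectare = 401.925 / 52% = 772.932 lb.
Convert to per m²: 772.932 × 0.0001 = 0.0772932 lb.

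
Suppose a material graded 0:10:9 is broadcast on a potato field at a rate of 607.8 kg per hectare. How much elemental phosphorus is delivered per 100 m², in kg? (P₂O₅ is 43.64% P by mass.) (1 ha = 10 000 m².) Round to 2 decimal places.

0.27 kg P per hundred sq m

P₂O₅ per hectare = 607.8 × 10% = 60.78 kg.
Elemental P = 60.78 × 0.4364 = 26.5244 kg per hectare.
Convert to per 100 m²: 26.5244 × 0.01 = 0.265244 kg.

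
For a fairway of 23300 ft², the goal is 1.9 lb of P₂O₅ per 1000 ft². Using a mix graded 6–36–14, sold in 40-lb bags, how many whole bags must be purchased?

4 bags

Product per 1000 ft² = 1.9 / 36% = 5.27778 lb.
Total product = 5.27778 × 23300 / 1000 = 122.972 lb.
Bags = ⌈122.972 / 40⌉ = 4.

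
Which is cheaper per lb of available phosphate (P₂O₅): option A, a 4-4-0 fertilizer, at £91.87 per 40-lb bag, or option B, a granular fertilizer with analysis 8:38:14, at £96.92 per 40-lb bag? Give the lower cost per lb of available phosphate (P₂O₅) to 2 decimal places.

option A: P₂O₅ per bag = 40 × 4% = 1.6 lb; cost = 91.87 / 1.6 = £57.4188/lb P₂O₅.
option B: P₂O₅ per bag = 40 × 38% = 15.2 lb; cost = 96.92 / 15.2 = £6.3763/lb P₂O₅.
option B is cheaper.

£6.38 per lb P₂O₅ (option B)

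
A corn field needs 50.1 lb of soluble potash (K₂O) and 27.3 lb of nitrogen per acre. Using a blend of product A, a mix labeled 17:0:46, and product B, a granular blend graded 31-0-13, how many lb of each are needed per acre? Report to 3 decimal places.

With a, b = lb per acre of product A and product B:
K₂O: 0.46·a + 0.13·b = 50.1
N: 0.17·a + 0.31·b = 27.3
Eliminate a: (row1) − 0.46/0.17·(row2) → -0.708824·b = -23.7706, so b = 33.5353.
Back-substitute: a = (50.1 − 0.13·33.5353) / 0.46 = 99.4357.

99.436 lb product A, 33.535 lb product B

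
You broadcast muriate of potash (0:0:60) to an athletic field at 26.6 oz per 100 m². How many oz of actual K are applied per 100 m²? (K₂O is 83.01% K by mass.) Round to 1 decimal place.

K₂O per 100 m² = 26.6 × 60% = 15.96 oz.
Elemental K = 15.96 × 0.8301 = 13.2484 oz per 100 m².

13.2 oz K per hundred sq m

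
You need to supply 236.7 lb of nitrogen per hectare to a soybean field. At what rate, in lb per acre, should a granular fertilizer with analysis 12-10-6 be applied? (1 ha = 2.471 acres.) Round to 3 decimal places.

Product per hectare = 236.7 / 12% = 1972.5 lb.
Convert to per acre: 1972.5 × 0.404694 = 798.2598 lb.

798.260 lb of product per acre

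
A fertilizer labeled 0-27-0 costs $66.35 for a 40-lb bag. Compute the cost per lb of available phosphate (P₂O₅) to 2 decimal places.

P₂O₅ in bag = 40 × 27% = 10.8 lb.
Cost per lb P₂O₅ = $66.35 / 10.8 = $6.1435.

$6.14 per lb P₂O₅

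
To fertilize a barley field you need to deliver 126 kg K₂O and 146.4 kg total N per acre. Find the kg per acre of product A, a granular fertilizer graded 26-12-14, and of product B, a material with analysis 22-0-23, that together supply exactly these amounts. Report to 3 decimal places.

Let a = kg of product A, b = kg of product B (per acre).
K₂O: 0.14·a + 0.23·b = 126
N: 0.26·a + 0.22·b = 146.4
Eliminate a: (row1) − 0.14/0.26·(row2) → 0.111538·b = 47.1692, so b = 422.8966.
Back-substitute: a = (126 − 0.23·422.8966) / 0.14 = 205.2414.

205.241 kg product A, 422.897 kg product B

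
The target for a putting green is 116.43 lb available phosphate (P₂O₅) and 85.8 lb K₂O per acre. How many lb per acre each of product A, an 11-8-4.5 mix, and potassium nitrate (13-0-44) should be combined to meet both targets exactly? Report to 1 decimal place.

Per-acre balance (a = product A, b = potassium nitrate):
P₂O₅: 0.08·a + 0·b = 116.43
K₂O: 0.045·a + 0.44·b = 85.8
Eliminate b: (row1) − 0/0.44·(row2) → 0.08·a = 116.43, so a = 1455.38.
Then b = (85.8 − 0.045·1455.38) / 0.44 = 46.1548.

1455.4 lb product A, 46.2 lb potassium nitrate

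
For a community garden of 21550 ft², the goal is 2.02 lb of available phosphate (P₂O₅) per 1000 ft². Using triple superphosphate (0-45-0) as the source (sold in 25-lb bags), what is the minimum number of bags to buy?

Product per 1000 ft² = 2.02 / 45% = 4.48889 lb.
Total product = 4.48889 × 21550 / 1000 = 96.7356 lb.
Bags = ⌈96.7356 / 25⌉ = 4.

4 bags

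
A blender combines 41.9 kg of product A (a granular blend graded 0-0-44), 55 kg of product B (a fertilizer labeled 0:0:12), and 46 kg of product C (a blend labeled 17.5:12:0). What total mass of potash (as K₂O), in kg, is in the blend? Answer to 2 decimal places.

K₂O mass = 44%×41.9 + 12%×55 + 0%×46 = 25.036 kg.

25.04 kg K₂O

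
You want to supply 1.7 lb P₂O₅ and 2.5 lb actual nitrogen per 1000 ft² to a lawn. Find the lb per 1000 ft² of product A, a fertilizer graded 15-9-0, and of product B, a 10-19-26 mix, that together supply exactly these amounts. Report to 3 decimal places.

15.641 lb product A, 1.538 lb product B

Per-1000 ft² balance (a = product A, b = product B):
P₂O₅: 0.09·a + 0.19·b = 1.7
N: 0.15·a + 0.1·b = 2.5
From row1: a = (1.7 − 0.19·b) / 0.09.
Into row2: 0.15·(1.7 − 0.19·b)/0.09 + 0.1·b = 2.5 → b = 1.53846, a = 15.64103.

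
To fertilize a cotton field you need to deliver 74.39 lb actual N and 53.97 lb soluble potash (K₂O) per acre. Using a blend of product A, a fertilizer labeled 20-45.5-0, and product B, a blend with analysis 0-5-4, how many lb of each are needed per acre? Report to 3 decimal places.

Per-acre balance (a = product A, b = product B):
N: 0.2·a + 0·b = 74.39
K₂O: 0·a + 0.04·b = 53.97
Solving simultaneously: a = 371.95, b = 1349.25.

371.950 lb product A, 1349.250 lb product B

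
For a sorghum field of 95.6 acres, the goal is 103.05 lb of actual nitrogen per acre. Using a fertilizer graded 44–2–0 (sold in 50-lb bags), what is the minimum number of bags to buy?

Product per acre = 103.05 / 44% = 234.205 lb.
Total product = 234.205 × 95.6 = 22390 lb.
Bags = ⌈22390 / 50⌉ = 448.

448 bags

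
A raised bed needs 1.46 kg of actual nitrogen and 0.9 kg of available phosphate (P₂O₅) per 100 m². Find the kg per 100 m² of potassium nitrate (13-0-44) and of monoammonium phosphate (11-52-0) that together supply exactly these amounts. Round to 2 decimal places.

Per-100 m² balance (a = potassium nitrate, b = monoammonium phosphate):
N: 0.13·a + 0.11·b = 1.46
P₂O₅: 0·a + 0.52·b = 0.9
Solving simultaneously: a = 9.76627, b = 1.73077.

9.77 kg potassium nitrate, 1.73 kg monoammonium phosphate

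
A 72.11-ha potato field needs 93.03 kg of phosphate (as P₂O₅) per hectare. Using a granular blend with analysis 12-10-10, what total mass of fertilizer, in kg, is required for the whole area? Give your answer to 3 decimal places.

67083.933 kg

Product per hectare = 93.03 / 10% = 930.3 kg.
Total product = 930.3 × 72.11 = 67083.933 kg.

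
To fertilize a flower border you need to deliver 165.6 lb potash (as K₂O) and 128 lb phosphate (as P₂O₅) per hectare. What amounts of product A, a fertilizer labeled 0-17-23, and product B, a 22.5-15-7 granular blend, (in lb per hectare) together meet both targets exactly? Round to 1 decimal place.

Let a = lb of product A, b = lb of product B (per hectare).
K₂O: 0.23·a + 0.07·b = 165.6
P₂O₅: 0.17·a + 0.15·b = 128
Eliminate a: (row1) − 0.23/0.17·(row2) → -0.132941·b = -7.57647, so b = 56.9912.
Back-substitute: a = (165.6 − 0.07·56.9912) / 0.23 = 702.655.

702.7 lb product A, 57.0 lb product B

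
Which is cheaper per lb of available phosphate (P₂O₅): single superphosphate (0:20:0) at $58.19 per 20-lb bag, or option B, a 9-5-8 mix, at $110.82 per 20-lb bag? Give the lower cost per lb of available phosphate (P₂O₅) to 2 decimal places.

$14.55 per lb P₂O₅ (single superphosphate)

single superphosphate: P₂O₅ per bag = 20 × 20% = 4 lb; cost = 58.19 / 4 = $14.5475/lb P₂O₅.
option B: P₂O₅ per bag = 20 × 5% = 1 lb; cost = 110.82 / 1 = $110.8200/lb P₂O₅.
single superphosphate is cheaper.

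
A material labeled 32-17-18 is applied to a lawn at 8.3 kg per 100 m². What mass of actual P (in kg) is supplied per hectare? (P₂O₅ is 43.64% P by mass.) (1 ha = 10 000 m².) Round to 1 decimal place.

61.6 kg P per hectare

P₂O₅ per 100 m² = 8.3 × 17% = 1.411 kg.
Elemental P = 1.411 × 0.4364 = 0.61576 kg per 100 m².
Convert to per hectare: 0.61576 × 100 = 61.576 kg.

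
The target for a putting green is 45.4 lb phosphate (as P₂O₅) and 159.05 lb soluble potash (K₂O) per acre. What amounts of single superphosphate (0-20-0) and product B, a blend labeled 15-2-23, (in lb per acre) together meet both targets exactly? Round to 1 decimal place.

With a, b = lb per acre of single superphosphate and product B:
P₂O₅: 0.2·a + 0.02·b = 45.4
K₂O: 0·a + 0.23·b = 159.05
Solving simultaneously: a = 157.848, b = 691.522.

157.8 lb single superphosphate, 691.5 lb product B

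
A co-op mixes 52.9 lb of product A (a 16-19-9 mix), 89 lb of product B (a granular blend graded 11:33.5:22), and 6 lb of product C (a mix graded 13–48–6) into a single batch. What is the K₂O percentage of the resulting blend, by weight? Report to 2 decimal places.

Total mass = 52.9 + 89 + 6 = 147.9 lb.
K₂O mass = 9%×52.9 + 22%×89 + 6%×6 = 24.701 lb.
% K₂O = 24.701 / 147.9 = 16.7011%.

16.70% K₂O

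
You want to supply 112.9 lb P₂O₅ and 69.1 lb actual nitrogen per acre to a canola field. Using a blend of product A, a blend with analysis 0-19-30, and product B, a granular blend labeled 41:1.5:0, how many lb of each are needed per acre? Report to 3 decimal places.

Per-acre balance (a = product A, b = product B):
P₂O₅: 0.19·a + 0.015·b = 112.9
N: 0·a + 0.41·b = 69.1
Solving simultaneously: a = 580.90501, b = 168.5366.

580.905 lb product A, 168.537 lb product B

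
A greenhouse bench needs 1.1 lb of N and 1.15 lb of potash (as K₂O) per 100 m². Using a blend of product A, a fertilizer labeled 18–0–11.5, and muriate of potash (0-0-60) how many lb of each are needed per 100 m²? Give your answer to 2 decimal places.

Per-100 m² balance (a = product A, b = muriate of potash):
N: 0.18·a + 0·b = 1.1
K₂O: 0.115·a + 0.6·b = 1.15
Solving simultaneously: a = 6.11111, b = 0.74537.

6.11 lb product A, 0.75 lb muriate of potash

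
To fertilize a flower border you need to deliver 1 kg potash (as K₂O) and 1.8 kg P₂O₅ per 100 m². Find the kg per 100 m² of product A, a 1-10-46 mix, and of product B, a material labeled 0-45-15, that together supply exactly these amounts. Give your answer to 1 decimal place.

Let a = kg of product A, b = kg of product B (per 100 m²).
K₂O: 0.46·a + 0.15·b = 1
P₂O₅: 0.1·a + 0.45·b = 1.8
Solving simultaneously: a = 0.9375, b = 3.79167.

0.9 kg product A, 3.8 kg product B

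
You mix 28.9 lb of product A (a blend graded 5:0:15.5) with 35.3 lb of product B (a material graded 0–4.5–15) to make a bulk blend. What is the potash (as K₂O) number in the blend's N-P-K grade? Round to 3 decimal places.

Total mass = 28.9 + 35.3 = 64.2 lb.
K₂O mass = 15.5%×28.9 + 15%×35.3 = 9.7745 lb.
% K₂O = 9.7745 / 64.2 = 15.2251%.

15.225% K₂O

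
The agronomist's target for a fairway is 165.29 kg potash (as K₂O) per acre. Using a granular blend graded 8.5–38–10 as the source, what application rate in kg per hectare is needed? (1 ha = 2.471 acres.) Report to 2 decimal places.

4084.32 kg of product per hectare

Product per acre = 165.29 / 10% = 1652.9 kg.
Convert to per hectare: 1652.9 × 2.471 = 4084.316 kg.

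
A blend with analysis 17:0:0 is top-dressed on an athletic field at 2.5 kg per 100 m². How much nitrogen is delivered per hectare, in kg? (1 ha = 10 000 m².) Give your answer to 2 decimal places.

nitrogen per 100 m² = 2.5 × 17% = 0.425 kg.
Convert to per hectare: 0.425 × 100 = 42.5 kg.

42.50 kg N per hectare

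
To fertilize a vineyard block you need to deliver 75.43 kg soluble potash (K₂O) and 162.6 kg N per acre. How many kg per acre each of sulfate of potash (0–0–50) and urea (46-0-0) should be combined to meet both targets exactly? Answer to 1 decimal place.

150.9 kg sulfate of potash, 353.5 kg urea

Per-acre balance (a = sulfate of potash, b = urea):
K₂O: 0.5·a + 0·b = 75.43
N: 0·a + 0.46·b = 162.6
Solving simultaneously: a = 150.86, b = 353.478.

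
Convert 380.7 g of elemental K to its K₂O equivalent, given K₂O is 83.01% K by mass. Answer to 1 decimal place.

K₂O = 380.7 / 0.8301 = 458.619 g.

458.6 g K₂O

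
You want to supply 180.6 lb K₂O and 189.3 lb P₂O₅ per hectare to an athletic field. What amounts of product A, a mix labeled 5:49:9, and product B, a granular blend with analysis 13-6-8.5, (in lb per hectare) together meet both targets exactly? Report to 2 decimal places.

With a, b = lb per hectare of product A and product B:
K₂O: 0.09·a + 0.085·b = 180.6
P₂O₅: 0.49·a + 0.06·b = 189.3
Eliminate b: (row1) − 0.085/0.06·(row2) → -0.604167·a = -87.575, so a = 144.952.
Then b = (189.3 − 0.49·144.952) / 0.06 = 1971.228.

144.95 lb product A, 1971.23 lb product B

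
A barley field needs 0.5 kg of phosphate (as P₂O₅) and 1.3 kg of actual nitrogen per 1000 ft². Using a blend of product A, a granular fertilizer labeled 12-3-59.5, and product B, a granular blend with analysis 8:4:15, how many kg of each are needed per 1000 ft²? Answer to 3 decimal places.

With a, b = kg per 1000 ft² of product A and product B:
P₂O₅: 0.03·a + 0.04·b = 0.5
N: 0.12·a + 0.08·b = 1.3
Solving simultaneously: a = 5, b = 8.75.

5.000 kg product A, 8.750 kg product B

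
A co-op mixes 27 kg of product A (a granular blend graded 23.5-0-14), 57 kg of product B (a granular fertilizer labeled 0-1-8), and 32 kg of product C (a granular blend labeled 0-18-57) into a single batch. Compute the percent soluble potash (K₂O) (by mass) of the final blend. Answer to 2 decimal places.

22.91% K₂O

Total mass = 27 + 57 + 32 = 116 kg.
K₂O mass = 14%×27 + 8%×57 + 57%×32 = 26.58 kg.
% K₂O = 26.58 / 116 = 22.9138%.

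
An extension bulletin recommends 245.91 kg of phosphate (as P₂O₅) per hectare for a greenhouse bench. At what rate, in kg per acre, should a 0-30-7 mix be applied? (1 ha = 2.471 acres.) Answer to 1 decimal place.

Product per hectare = 245.91 / 30% = 819.7 kg.
Convert to per acre: 819.7 × 0.404694 = 331.728 kg.

331.7 kg of product per acre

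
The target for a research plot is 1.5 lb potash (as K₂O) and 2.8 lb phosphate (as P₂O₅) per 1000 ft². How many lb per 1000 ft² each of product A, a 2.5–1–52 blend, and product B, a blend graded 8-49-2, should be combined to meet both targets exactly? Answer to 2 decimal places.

Let a = lb of product A, b = lb of product B (per 1000 ft²).
K₂O: 0.52·a + 0.02·b = 1.5
P₂O₅: 0.01·a + 0.49·b = 2.8
Eliminate b: (row1) − 0.02/0.49·(row2) → 0.519592·a = 1.38571, so a = 2.66693.
Then b = (2.8 − 0.01·2.66693) / 0.49 = 5.65986.

2.67 lb product A, 5.66 lb product B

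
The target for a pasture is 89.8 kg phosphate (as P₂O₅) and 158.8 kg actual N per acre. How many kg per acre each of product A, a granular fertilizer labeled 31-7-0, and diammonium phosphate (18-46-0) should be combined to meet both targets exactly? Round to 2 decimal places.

437.57 kg product A, 128.63 kg diammonium phosphate

Per-acre balance (a = product A, b = diammonium phosphate):
P₂O₅: 0.07·a + 0.46·b = 89.8
N: 0.31·a + 0.18·b = 158.8
Solving simultaneously: a = 437.569, b = 128.631.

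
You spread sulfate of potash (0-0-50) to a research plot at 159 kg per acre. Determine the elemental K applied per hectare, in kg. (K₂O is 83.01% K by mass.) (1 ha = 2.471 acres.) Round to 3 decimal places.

163.069 kg K per hectare

K₂O per acre = 159 × 50% = 79.5 kg.
Elemental K = 79.5 × 0.8301 = 65.9929 kg per acre.
Convert to per hectare: 65.9929 × 2.471 = 163.0686 kg.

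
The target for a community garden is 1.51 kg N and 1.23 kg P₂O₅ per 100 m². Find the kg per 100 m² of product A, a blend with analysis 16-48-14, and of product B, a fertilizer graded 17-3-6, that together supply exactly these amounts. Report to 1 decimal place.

2.1 kg product A, 6.9 kg product B

With a, b = kg per 100 m² of product A and product B:
N: 0.16·a + 0.17·b = 1.51
P₂O₅: 0.48·a + 0.03·b = 1.23
Eliminate a: (row1) − 0.16/0.48·(row2) → 0.16·b = 1.1, so b = 6.875.
Back-substitute: a = (1.51 − 0.17·6.875) / 0.16 = 2.13281.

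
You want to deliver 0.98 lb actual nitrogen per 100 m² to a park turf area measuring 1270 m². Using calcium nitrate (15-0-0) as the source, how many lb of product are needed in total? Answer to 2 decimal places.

Product per 100 m² = 0.98 / 15% = 6.53333 lb.
Total product = 6.53333 × 1270 / 100 = 82.9733 lb.

82.97 lb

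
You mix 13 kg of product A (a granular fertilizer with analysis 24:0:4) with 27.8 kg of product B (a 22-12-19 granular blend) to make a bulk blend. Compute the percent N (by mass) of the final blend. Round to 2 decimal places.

Total mass = 13 + 27.8 = 40.8 kg.
N mass = 24%×13 + 22%×27.8 = 9.236 kg.
% N = 9.236 / 40.8 = 22.6373%.

22.64% N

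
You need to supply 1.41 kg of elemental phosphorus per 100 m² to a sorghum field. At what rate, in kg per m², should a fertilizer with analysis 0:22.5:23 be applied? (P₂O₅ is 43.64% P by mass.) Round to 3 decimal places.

0.144 kg of product per sq m

As P₂O₅: 1.41 / 0.4364 = 3.23098 kg per 100 m².
Product per 100 m² = 3.23098 / 22.5% = 14.3599 kg.
Convert to per m²: 14.3599 × 0.01 = 0.143599 kg.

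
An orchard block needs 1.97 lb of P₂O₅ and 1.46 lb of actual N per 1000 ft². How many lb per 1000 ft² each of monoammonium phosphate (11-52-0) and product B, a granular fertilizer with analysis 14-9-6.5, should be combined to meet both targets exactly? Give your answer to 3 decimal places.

2.296 lb monoammonium phosphate, 8.625 lb product B

With a, b = lb per 1000 ft² of monoammonium phosphate and product B:
P₂O₅: 0.52·a + 0.09·b = 1.97
N: 0.11·a + 0.14·b = 1.46
Solving simultaneously: a = 2.29571, b = 8.6248.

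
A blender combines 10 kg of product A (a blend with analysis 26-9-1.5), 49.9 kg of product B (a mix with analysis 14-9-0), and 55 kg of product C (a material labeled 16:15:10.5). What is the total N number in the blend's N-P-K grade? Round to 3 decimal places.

Total mass = 10 + 49.9 + 55 = 114.9 kg.
N mass = 26%×10 + 14%×49.9 + 16%×55 = 18.386 kg.
% N = 18.386 / 114.9 = 16.0017%.

16.002% N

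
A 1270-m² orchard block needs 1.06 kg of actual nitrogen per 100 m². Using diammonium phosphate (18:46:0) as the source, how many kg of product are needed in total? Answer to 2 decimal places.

Product per 100 m² = 1.06 / 18% = 5.88889 kg.
Total product = 5.88889 × 1270 / 100 = 74.7889 kg.

74.79 kg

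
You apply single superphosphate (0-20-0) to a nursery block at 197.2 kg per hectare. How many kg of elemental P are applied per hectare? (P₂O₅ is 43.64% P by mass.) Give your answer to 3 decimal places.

17.212 kg P per hectare

P₂O₅ per hectare = 197.2 × 20% = 39.44 kg.
Elemental P = 39.44 × 0.4364 = 17.2116 kg per hectare.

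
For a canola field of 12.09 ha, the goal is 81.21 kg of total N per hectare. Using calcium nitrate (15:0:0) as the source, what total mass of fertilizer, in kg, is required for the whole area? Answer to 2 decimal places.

Product per hectare = 81.21 / 15% = 541.4 kg.
Total product = 541.4 × 12.09 = 6545.526 kg.

6545.53 kg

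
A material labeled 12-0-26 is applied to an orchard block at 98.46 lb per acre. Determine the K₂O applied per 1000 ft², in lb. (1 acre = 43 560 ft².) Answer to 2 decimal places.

K₂O per acre = 98.46 × 26% = 25.5996 lb.
Convert to per 1000 ft²: 25.5996 × 0.0229568 = 0.587686 lb.

0.59 lb K₂O per thousand sq ft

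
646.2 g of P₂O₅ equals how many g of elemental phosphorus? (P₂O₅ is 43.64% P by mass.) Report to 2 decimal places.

282.00 g P

P = 646.2 × 0.4364 = 282.002 g.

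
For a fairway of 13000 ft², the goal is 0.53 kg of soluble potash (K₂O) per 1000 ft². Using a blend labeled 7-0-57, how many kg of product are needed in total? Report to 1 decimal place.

12.1 kg

Product per 1000 ft² = 0.53 / 57% = 0.929825 kg.
Total product = 0.929825 × 13000 / 1000 = 12.0877 kg.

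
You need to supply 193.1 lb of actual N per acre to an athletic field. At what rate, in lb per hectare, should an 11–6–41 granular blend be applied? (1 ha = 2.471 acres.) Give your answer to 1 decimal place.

Product per acre = 193.1 / 11% = 1755.45 lb.
Convert to per hectare: 1755.45 × 2.471 = 4337.73 lb.

4337.7 lb of product per hectare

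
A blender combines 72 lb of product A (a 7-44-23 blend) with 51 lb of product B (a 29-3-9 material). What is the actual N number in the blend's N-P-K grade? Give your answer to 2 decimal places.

Total mass = 72 + 51 = 123 lb.
N mass = 7%×72 + 29%×51 = 19.83 lb.
% N = 19.83 / 123 = 16.122%.

16.12% N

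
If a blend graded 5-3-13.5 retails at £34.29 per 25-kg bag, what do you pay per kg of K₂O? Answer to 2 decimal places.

K₂O in bag = 25 × 13.5% = 3.375 kg.
Cost per kg K₂O = £34.29 / 3.375 = £10.1600.

£10.16 per kg K₂O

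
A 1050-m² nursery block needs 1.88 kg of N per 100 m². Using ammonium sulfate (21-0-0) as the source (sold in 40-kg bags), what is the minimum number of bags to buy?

Product per 100 m² = 1.88 / 21% = 8.95238 kg.
Total product = 8.95238 × 1050 / 100 = 94 kg.
Bags = ⌈94 / 40⌉ = 3.

3 bags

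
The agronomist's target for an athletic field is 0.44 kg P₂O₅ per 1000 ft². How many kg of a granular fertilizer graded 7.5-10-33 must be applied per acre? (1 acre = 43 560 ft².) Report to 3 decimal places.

191.664 kg of product per acre

Product per 1000 ft² = 0.44 / 10% = 4.4 kg.
Convert to per acre: 4.4 × 43.56 = 191.664 kg.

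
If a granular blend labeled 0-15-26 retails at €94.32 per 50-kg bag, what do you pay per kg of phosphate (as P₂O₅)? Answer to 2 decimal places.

€12.58 per kg P₂O₅

P₂O₅ in bag = 50 × 15% = 7.5 kg.
Cost per kg P₂O₅ = €94.32 / 7.5 = €12.5760.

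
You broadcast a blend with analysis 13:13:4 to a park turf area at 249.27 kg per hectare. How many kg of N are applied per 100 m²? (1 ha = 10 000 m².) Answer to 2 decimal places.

0.32 kg N per hundred sq m

nitrogen per hectare = 249.27 × 13% = 32.4051 kg.
Convert to per 100 m²: 32.4051 × 0.01 = 0.324051 kg.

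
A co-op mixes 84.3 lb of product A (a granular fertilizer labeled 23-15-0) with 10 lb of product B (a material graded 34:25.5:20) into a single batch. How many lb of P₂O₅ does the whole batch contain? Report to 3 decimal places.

P₂O₅ mass = 15%×84.3 + 25.5%×10 = 15.195 lb.

15.195 lb P₂O₅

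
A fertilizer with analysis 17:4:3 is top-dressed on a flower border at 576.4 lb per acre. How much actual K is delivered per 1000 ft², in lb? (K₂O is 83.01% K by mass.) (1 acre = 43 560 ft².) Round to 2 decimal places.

K₂O per acre = 576.4 × 3% = 17.292 lb.
Elemental K = 17.292 × 0.8301 = 14.3541 lb per acre.
Convert to per 1000 ft²: 14.3541 × 0.0229568 = 0.329525 lb.

0.33 lb K per thousand sq ft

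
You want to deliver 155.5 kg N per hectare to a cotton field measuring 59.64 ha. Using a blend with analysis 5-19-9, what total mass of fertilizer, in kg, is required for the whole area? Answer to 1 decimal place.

Product per hectare = 155.5 / 5% = 3110 kg.
Total product = 3110 × 59.64 = 185480.4 kg.

185480.4 kg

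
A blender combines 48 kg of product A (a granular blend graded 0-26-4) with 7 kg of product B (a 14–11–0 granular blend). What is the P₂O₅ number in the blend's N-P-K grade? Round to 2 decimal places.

Total mass = 48 + 7 = 55 kg.
P₂O₅ mass = 26%×48 + 11%×7 = 13.25 kg.
% P₂O₅ = 13.25 / 55 = 24.0909%.

24.09% P₂O₅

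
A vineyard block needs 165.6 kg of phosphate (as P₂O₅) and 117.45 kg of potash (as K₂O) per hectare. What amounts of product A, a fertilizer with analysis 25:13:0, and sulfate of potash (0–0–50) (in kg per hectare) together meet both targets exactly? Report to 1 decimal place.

Per-hectare balance (a = product A, b = sulfate of potash):
P₂O₅: 0.13·a + 0·b = 165.6
K₂O: 0·a + 0.5·b = 117.45
Solving simultaneously: a = 1273.846, b = 234.9.

1273.8 kg product A, 234.9 kg sulfate of potash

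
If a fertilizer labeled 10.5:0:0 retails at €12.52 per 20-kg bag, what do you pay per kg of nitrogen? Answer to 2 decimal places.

N in bag = 20 × 10.5% = 2.1 kg.
Cost per kg N = €12.52 / 2.1 = €5.9619.

€5.96 per kg N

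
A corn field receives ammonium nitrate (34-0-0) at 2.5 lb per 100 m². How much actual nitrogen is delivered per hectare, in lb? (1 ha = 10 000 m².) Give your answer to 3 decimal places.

85.000 lb N per hectare

nitrogen per 100 m² = 2.5 × 34% = 0.85 lb.
Convert to per hectare: 0.85 × 100 = 85 lb.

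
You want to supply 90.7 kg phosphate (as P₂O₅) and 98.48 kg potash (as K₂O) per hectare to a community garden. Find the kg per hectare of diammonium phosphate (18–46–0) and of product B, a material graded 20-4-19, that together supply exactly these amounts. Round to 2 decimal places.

152.10 kg diammonium phosphate, 518.32 kg product B

Let a = kg of diammonium phosphate, b = kg of product B (per hectare).
P₂O₅: 0.46·a + 0.04·b = 90.7
K₂O: 0·a + 0.19·b = 98.48
Solving simultaneously: a = 152.103, b = 518.316.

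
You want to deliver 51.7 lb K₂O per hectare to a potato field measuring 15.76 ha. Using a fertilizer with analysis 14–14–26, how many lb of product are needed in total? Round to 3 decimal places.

3133.815 lb

Product per hectare = 51.7 / 26% = 198.846 lb.
Total product = 198.846 × 15.76 = 3133.8154 lb.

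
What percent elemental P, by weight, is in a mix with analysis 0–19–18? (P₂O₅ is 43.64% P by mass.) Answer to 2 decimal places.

%P = 19 × 0.4364 = 8.2916%.

8.29% P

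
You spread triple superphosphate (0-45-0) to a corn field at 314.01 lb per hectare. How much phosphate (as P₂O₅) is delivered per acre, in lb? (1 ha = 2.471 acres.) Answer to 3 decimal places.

57.185 lb P₂O₅ per acre

P₂O₅ per hectare = 314.01 × 45% = 141.304 lb.
Convert to per acre: 141.304 × 0.404694 = 57.1851 lb.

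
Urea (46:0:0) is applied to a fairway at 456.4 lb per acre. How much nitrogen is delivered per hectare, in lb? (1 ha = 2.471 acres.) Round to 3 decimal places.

518.772 lb N per hectare

nitrogen per acre = 456.4 × 46% = 209.944 lb.
Convert to per hectare: 209.944 × 2.471 = 518.7716 lb.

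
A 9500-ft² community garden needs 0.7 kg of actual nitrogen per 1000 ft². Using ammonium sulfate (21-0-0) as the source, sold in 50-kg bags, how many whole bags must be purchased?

1 bags

Product per 1000 ft² = 0.7 / 21% = 3.33333 kg.
Total product = 3.33333 × 9500 / 1000 = 31.6667 kg.
Bags = ⌈31.6667 / 50⌉ = 1.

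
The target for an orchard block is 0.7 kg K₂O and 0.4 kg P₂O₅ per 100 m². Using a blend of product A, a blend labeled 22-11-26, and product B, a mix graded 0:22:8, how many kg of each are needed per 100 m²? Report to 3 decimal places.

2.521 kg product A, 0.558 kg product B

Let a = kg of product A, b = kg of product B (per 100 m²).
K₂O: 0.26·a + 0.08·b = 0.7
P₂O₅: 0.11·a + 0.22·b = 0.4
Eliminate b: (row1) − 0.08/0.22·(row2) → 0.22·a = 0.554545, so a = 2.52066.
Then b = (0.4 − 0.11·2.52066) / 0.22 = 0.557851.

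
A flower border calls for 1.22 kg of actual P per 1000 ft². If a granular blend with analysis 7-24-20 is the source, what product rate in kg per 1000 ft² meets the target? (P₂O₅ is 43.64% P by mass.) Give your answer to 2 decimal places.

As P₂O₅: 1.22 / 0.4364 = 2.7956 kg per 1000 ft².
Product per 1000 ft² = 2.7956 / 24% = 11.6483 kg.

11.65 kg of product per thousand sq ft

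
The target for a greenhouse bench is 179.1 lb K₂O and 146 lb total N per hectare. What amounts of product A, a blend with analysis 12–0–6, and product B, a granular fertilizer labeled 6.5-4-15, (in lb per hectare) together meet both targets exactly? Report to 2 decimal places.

727.55 lb product A, 902.98 lb product B

Let a = lb of product A, b = lb of product B (per hectare).
K₂O: 0.06·a + 0.15·b = 179.1
N: 0.12·a + 0.065·b = 146
Solving simultaneously: a = 727.553, b = 902.979.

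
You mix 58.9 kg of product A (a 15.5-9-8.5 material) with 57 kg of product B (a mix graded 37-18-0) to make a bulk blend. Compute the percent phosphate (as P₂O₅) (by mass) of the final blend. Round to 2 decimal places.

Total mass = 58.9 + 57 = 115.9 kg.
P₂O₅ mass = 9%×58.9 + 18%×57 = 15.561 kg.
% P₂O₅ = 15.561 / 115.9 = 13.4262%.

13.43% P₂O₅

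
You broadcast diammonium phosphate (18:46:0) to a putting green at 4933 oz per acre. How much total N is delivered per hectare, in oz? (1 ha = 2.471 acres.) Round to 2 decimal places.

2194.10 oz N per hectare

nitrogen per acre = 4933 × 18% = 887.94 oz.
Convert to per hectare: 887.94 × 2.471 = 2194.0997 oz.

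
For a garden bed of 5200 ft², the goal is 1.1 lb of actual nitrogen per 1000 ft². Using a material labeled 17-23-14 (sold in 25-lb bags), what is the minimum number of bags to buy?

2 bags

Product per 1000 ft² = 1.1 / 17% = 6.47059 lb.
Total product = 6.47059 × 5200 / 1000 = 33.6471 lb.
Bags = ⌈33.6471 / 25⌉ = 2.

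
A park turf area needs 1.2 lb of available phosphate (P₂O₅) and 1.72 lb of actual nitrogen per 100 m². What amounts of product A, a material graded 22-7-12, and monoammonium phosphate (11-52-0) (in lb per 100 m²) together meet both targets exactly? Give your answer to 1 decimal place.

Let a = lb of product A, b = lb of monoammonium phosphate (per 100 m²).
P₂O₅: 0.07·a + 0.52·b = 1.2
N: 0.22·a + 0.11·b = 1.72
Eliminate b: (row1) − 0.52/0.11·(row2) → -0.97·a = -6.93091, so a = 7.14527.
Then b = (1.72 − 0.22·7.14527) / 0.11 = 1.34583.

7.1 lb product A, 1.3 lb monoammonium phosphate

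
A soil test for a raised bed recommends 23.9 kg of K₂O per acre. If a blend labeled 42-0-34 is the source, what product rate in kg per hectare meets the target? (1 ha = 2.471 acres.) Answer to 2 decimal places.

Product per acre = 23.9 / 34% = 70.2941 kg.
Convert to per hectare: 70.2941 × 2.471 = 173.697 kg.

173.70 kg of product per hectare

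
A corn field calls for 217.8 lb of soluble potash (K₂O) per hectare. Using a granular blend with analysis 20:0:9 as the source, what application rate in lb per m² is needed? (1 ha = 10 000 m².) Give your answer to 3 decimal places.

Product per hectare = 217.8 / 9% = 2420 lb.
Convert to per m²: 2420 × 0.0001 = 0.242 lb.

0.242 lb of product per sq m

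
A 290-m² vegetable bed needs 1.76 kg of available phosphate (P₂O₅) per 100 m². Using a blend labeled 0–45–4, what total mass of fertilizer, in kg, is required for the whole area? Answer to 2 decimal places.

11.34 kg

Product per 100 m² = 1.76 / 45% = 3.91111 kg.
Total product = 3.91111 × 290 / 100 = 11.3422 kg.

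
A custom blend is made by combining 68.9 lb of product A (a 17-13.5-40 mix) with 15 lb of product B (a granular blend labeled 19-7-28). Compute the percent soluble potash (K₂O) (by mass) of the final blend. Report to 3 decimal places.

Total mass = 68.9 + 15 = 83.9 lb.
K₂O mass = 40%×68.9 + 28%×15 = 31.76 lb.
% K₂O = 31.76 / 83.9 = 37.8546%.

37.855% K₂O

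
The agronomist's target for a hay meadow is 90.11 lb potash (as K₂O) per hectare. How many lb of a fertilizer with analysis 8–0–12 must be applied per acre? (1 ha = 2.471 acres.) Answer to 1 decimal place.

Product per hectare = 90.11 / 12% = 750.917 lb.
Convert to per acre: 750.917 × 0.404694 = 303.892 lb.

303.9 lb of product per acre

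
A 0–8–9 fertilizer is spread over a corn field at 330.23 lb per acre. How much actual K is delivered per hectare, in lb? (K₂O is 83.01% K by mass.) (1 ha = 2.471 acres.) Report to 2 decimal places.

60.96 lb K per hectare

K₂O per acre = 330.23 × 9% = 29.7207 lb.
Elemental K = 29.7207 × 0.8301 = 24.6712 lb per acre.
Convert to per hectare: 24.6712 × 2.471 = 60.9624 lb.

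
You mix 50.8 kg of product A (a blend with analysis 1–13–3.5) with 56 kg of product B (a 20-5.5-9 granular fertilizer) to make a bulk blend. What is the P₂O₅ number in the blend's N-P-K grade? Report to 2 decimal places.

9.07% P₂O₅

Total mass = 50.8 + 56 = 106.8 kg.
P₂O₅ mass = 13%×50.8 + 5.5%×56 = 9.684 kg.
% P₂O₅ = 9.684 / 106.8 = 9.06742%.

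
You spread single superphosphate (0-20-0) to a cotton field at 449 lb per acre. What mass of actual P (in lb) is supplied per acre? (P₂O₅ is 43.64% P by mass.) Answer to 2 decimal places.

39.19 lb P per acre

P₂O₅ per acre = 449 × 20% = 89.8 lb.
Elemental P = 89.8 × 0.4364 = 39.1887 lb per acre.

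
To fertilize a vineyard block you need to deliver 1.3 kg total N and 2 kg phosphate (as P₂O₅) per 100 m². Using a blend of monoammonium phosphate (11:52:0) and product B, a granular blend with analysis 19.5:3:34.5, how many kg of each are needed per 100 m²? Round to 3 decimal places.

3.578 kg monoammonium phosphate, 4.648 kg product B

With a, b = kg per 100 m² of monoammonium phosphate and product B:
N: 0.11·a + 0.195·b = 1.3
P₂O₅: 0.52·a + 0.03·b = 2
From row1: a = (1.3 − 0.195·b) / 0.11.
Into row2: 0.52·(1.3 − 0.195·b)/0.11 + 0.03·b = 2 → b = 4.64832, a = 3.57798.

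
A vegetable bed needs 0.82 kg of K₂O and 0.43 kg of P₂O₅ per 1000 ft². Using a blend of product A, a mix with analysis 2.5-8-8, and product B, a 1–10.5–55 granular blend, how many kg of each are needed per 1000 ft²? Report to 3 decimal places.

4.225 kg product A, 0.876 kg product B

Per-1000 ft² balance (a = product A, b = product B):
K₂O: 0.08·a + 0.55·b = 0.82
P₂O₅: 0.08·a + 0.105·b = 0.43
From row1: a = (0.82 − 0.55·b) / 0.08.
Into row2: 0.08·(0.82 − 0.55·b)/0.08 + 0.105·b = 0.43 → b = 0.876404, a = 4.22472.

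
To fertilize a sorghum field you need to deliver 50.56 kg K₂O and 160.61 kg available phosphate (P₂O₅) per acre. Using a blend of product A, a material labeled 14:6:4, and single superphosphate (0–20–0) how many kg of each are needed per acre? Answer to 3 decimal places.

1264.000 kg product A, 423.850 kg single superphosphate

Per-acre balance (a = product A, b = single superphosphate):
K₂O: 0.04·a + 0·b = 50.56
P₂O₅: 0.06·a + 0.2·b = 160.61
Eliminate b: (row1) − 0/0.2·(row2) → 0.04·a = 50.56, so a = 1264.
Then b = (160.61 − 0.06·1264) / 0.2 = 423.85.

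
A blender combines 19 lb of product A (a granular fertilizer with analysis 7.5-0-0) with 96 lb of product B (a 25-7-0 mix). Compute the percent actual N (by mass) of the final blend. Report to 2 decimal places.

Total mass = 19 + 96 = 115 lb.
N mass = 7.5%×19 + 25%×96 = 25.425 lb.
% N = 25.425 / 115 = 22.1087%.

22.11% N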